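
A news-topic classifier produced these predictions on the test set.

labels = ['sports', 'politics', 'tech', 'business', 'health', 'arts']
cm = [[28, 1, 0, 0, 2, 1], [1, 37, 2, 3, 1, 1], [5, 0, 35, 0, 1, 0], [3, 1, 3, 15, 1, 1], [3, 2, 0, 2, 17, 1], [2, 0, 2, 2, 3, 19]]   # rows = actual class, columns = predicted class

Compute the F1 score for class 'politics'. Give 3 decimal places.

0.860

Take TP from the diagonal, FP from the rest of the 'politics' prediction marginal, FN from the rest of the 'politics' actual marginal.
F1 score = 2·TP/(2·TP+FP+FN).
politics: TP=37, FP=1+0+1+2+0=4, FN=1+2+3+1+1=8 → 74/86 = 0.8605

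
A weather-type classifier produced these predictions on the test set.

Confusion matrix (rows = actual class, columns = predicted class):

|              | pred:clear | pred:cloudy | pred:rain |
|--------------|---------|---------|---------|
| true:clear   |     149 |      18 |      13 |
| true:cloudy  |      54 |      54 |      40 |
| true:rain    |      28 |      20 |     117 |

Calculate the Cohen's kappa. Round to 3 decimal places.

0.466

Observed agreement pₒ = trace/N = 320/493 = 0.6491
Expected agreement pₑ = Σ (rowᵢ·colᵢ)/N² = (180·231 + 148·92 + 165·170)/493² = 0.3425
κ = (pₒ − pₑ)/(1 − pₑ) = (0.6491 − 0.3425)/(1 − 0.3425) = 0.466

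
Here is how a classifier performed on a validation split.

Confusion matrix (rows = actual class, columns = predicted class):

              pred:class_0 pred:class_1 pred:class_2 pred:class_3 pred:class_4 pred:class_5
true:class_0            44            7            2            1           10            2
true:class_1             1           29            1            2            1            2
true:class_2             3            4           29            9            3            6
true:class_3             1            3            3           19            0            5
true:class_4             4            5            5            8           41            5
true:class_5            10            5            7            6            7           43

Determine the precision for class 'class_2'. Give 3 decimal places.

0.617

One-vs-rest for 'class_2': TP = diagonal; FP = other classes predicted 'class_2'; FN = 'class_2' predicted as other.
precision = TP/(TP+FP).
class_2: TP=29, FP=2+1+3+5+7=18 → 29/47 = 0.6170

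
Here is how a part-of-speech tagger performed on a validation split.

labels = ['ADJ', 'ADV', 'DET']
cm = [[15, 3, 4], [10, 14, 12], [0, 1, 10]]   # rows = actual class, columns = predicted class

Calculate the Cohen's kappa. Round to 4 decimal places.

0.3683

Observed agreement pₒ = trace/N = 39/69 = 0.56522
Expected agreement pₑ = Σ (rowᵢ·colᵢ)/N² = (22·25 + 36·18 + 11·26)/69² = 0.31170
κ = (pₒ − pₑ)/(1 − pₑ) = (0.56522 − 0.31170)/(1 − 0.31170) = 0.3683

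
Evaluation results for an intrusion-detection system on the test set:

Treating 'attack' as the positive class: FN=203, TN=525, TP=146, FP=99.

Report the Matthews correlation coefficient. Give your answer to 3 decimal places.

MCC = (TP·TN − FP·FN) / √((TP+FP)(TP+FN)(TN+FP)(TN+FN))
Numerator = 146·525 − 99·203 = 56553
Denominator = √(245·349·624·728) = √38842527360 = 197085.0765
MCC = 56553 / 197085.0765 = 0.287

0.287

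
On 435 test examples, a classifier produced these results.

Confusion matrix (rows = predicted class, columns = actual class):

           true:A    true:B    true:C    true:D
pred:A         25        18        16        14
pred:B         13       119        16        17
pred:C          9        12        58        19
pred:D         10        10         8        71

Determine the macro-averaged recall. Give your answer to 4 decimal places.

0.5914

Per-class recall (TP/(TP+FN)):
  A: TP=25, FN=13+9+10=32 → 25/57 = 0.43860
  B: TP=119, FN=18+12+10=40 → 119/159 = 0.74843
  C: TP=58, FN=16+16+8=40 → 58/98 = 0.59184
  D: TP=71, FN=14+17+19=50 → 71/121 = 0.58678
Macro-recall = mean = (0.43860 + 0.74843 + 0.59184 + 0.58678) / 4 = 0.5914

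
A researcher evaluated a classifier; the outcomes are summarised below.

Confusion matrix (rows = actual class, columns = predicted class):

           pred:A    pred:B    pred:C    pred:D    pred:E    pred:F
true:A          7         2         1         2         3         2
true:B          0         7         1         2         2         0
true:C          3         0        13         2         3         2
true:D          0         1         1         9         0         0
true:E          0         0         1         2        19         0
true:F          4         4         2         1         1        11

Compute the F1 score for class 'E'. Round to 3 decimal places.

0.760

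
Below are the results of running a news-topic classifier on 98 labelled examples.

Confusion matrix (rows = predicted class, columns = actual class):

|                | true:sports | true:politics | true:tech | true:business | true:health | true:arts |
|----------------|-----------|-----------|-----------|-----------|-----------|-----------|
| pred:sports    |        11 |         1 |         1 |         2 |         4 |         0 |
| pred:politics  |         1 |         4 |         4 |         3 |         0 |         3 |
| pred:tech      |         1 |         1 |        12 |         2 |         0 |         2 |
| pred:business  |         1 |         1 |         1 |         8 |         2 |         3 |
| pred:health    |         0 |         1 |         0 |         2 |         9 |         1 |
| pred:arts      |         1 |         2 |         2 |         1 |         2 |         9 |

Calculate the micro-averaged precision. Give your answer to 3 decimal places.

Micro-averaging pools counts across classes: ΣTP=53, ΣFP=45, ΣFN=45.
Micro-precision = TP/(TP+FP) on pooled counts = 0.541 (equals overall accuracy in single-label multiclass).

0.541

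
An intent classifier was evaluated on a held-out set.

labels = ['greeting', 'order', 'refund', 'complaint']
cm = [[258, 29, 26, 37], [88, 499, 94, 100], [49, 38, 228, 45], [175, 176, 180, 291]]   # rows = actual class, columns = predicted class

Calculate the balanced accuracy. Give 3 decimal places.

0.591

Balanced accuracy = mean of per-class recall.
  greeting: recall = 258/350 = 0.7371
  order: recall = 499/781 = 0.6389
  refund: recall = 228/360 = 0.6333
  complaint: recall = 291/822 = 0.3540
Mean = (0.7371 + 0.6389 + 0.6333 + 0.3540) / 4 = 0.591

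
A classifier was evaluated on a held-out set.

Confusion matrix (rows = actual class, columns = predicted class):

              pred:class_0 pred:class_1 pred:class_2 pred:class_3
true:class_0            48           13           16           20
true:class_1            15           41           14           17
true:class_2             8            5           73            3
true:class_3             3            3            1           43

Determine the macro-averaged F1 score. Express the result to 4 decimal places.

Per-class F1 score (2·TP/(2·TP+FP+FN)):
  class_0: TP=48, FP=15+8+3=26, FN=13+16+20=49 → 96/171 = 0.56140
  class_1: TP=41, FP=13+5+3=21, FN=15+14+17=46 → 82/149 = 0.55034
  class_2: TP=73, FP=16+14+1=31, FN=8+5+3=16 → 146/193 = 0.75648
  class_3: TP=43, FP=20+17+3=40, FN=3+3+1=7 → 86/133 = 0.64662
Macro-F1 score = mean = (0.56140 + 0.55034 + 0.75648 + 0.64662) / 4 = 0.6287

0.6287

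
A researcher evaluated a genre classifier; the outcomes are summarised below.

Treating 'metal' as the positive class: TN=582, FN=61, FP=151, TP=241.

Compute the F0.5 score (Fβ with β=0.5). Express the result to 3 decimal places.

0.644

Fβ = (1+β²)·TP / ((1+β²)·TP + β²·FN + FP), with β²=1/4
= 1.25·241 / (1.25·241 + 0.25·61 + 151) = 0.644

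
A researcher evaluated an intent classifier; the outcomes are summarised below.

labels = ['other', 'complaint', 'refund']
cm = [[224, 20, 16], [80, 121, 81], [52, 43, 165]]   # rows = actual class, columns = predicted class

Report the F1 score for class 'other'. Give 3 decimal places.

F1 score = 2·TP/(2·TP+FP+FN).
other: TP=224, FP=80+52=132, FN=20+16=36 → 448/616 = 0.7273

0.727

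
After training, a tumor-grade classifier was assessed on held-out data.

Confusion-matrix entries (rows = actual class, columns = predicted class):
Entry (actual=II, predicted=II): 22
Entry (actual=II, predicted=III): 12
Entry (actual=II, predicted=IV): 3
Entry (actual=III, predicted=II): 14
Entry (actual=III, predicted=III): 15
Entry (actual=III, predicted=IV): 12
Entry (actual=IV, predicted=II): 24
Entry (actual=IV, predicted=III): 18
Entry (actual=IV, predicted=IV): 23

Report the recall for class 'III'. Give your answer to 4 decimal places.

0.3659

Take TP from the diagonal, FP from the rest of the 'III' prediction marginal, FN from the rest of the 'III' actual marginal.
recall = TP/(TP+FN).
III: TP=15, FN=14+12=26 → 15/41 = 0.36585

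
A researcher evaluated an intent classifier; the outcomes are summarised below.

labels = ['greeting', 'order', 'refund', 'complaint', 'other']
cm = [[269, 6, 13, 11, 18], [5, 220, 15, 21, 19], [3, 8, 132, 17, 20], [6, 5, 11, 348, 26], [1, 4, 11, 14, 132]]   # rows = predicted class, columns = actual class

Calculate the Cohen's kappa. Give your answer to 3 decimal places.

Observed agreement pₒ = trace/N = 1101/1335 = 0.8247
Expected agreement pₑ = Σ (rowᵢ·colᵢ)/N² = (284·317 + 243·280 + 182·180 + 411·396 + 215·162)/1335² = 0.2179
κ = (pₒ − pₑ)/(1 − pₑ) = (0.8247 − 0.2179)/(1 − 0.2179) = 0.776

0.776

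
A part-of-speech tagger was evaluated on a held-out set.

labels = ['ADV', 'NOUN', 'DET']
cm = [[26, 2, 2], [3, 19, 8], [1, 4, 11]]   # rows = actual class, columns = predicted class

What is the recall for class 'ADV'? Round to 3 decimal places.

0.867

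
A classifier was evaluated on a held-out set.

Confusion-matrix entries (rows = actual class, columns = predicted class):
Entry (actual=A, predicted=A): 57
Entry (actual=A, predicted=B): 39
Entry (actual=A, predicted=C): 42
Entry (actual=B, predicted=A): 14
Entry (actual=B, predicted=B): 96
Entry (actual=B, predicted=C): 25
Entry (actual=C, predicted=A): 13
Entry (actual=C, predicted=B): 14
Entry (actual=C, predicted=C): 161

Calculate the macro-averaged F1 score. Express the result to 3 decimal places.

0.655

Per-class F1 score (2·TP/(2·TP+FP+FN)):
  A: TP=57, FP=14+13=27, FN=39+42=81 → 114/222 = 0.5135
  B: TP=96, FP=39+14=53, FN=14+25=39 → 192/284 = 0.6761
  C: TP=161, FP=42+25=67, FN=13+14=27 → 322/416 = 0.7740
Macro-F1 score = mean = (0.5135 + 0.6761 + 0.7740) / 3 = 0.655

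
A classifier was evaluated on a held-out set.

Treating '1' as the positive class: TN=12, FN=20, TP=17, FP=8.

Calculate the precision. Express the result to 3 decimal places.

Precision = TP/(TP+FP) = 17/(17+8) = 17/25 = 0.680

0.680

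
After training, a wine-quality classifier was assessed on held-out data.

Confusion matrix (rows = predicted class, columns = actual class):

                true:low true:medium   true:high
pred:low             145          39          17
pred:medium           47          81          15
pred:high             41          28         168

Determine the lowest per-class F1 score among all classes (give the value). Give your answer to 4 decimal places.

Per-class F1 score (2·TP/(2·TP+FP+FN)):
  low: TP=145, FP=39+17=56, FN=47+41=88 → 290/434 = 0.66820
  medium: TP=81, FP=47+15=62, FN=39+28=67 → 162/291 = 0.55670
  high: TP=168, FP=41+28=69, FN=17+15=32 → 336/437 = 0.76888
Lowest is class 'medium' with F1 score = 0.5567.

0.5567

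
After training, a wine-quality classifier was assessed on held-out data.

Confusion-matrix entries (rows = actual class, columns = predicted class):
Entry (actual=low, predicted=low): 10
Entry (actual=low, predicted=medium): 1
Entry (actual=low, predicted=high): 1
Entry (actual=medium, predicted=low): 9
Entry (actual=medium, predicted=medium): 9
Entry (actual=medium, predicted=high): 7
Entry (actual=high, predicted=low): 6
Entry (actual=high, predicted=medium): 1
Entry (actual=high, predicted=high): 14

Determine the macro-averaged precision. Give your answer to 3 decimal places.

0.618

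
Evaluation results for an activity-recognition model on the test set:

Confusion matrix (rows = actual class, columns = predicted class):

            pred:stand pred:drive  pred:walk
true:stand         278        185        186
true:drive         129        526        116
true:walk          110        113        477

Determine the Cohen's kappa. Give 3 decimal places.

0.403

Observed agreement pₒ = trace/N = 1281/2120 = 0.6042
Expected agreement pₑ = Σ (rowᵢ·colᵢ)/N² = (649·517 + 771·824 + 700·779)/2120² = 0.3373
κ = (pₒ − pₑ)/(1 − pₑ) = (0.6042 − 0.3373)/(1 − 0.3373) = 0.403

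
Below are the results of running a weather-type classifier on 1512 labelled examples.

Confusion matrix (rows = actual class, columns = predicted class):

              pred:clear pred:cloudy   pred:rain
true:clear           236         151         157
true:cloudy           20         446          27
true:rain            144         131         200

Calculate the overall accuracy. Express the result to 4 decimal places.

0.5833

Accuracy = trace / total = (236+446+200=882) / 1512 = 882/1512 = 0.5833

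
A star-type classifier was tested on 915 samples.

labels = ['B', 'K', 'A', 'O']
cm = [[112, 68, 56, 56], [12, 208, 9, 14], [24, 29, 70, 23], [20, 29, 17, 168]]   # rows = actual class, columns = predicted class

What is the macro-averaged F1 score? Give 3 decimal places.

Per-class F1 score (2·TP/(2·TP+FP+FN)):
  B: TP=112, FP=12+24+20=56, FN=68+56+56=180 → 224/460 = 0.4870
  K: TP=208, FP=68+29+29=126, FN=12+9+14=35 → 416/577 = 0.7210
  A: TP=70, FP=56+9+17=82, FN=24+29+23=76 → 140/298 = 0.4698
  O: TP=168, FP=56+14+23=93, FN=20+29+17=66 → 336/495 = 0.6788
Macro-F1 score = mean = (0.4870 + 0.7210 + 0.4698 + 0.6788) / 4 = 0.589

0.589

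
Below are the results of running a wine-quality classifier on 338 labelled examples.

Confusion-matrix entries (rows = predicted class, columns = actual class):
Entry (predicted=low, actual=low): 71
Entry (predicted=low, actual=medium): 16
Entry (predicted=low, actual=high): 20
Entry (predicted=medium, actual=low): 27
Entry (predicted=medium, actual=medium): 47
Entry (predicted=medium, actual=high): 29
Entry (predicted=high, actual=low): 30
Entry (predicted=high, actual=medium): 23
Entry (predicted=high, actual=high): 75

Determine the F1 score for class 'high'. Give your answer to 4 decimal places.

0.5952

Treat 'high' as positive and all other classes as negative.
F1 score = 2·TP/(2·TP+FP+FN).
high: TP=75, FP=30+23=53, FN=20+29=49 → 150/252 = 0.59524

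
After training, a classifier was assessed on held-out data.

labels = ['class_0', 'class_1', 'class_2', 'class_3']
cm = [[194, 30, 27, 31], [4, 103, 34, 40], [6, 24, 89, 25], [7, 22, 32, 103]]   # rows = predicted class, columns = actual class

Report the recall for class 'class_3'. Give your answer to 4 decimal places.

0.5176

recall = TP/(TP+FN).
class_3: TP=103, FN=31+40+25=96 → 103/199 = 0.51759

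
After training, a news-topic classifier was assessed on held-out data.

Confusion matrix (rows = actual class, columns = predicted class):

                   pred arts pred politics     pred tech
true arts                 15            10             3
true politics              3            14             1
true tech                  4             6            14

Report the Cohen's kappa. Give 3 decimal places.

0.429

Observed agreement pₒ = trace/N = 43/70 = 0.6143
Expected agreement pₑ = Σ (rowᵢ·colᵢ)/N² = (28·22 + 18·30 + 24·18)/70² = 0.3241
κ = (pₒ − pₑ)/(1 − pₑ) = (0.6143 − 0.3241)/(1 − 0.3241) = 0.429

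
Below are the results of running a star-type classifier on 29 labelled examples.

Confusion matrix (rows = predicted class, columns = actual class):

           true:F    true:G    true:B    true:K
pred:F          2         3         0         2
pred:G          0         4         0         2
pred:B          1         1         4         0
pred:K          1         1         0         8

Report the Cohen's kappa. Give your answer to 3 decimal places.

0.481

Observed agreement pₒ = trace/N = 18/29 = 0.6207
Expected agreement pₑ = Σ (rowᵢ·colᵢ)/N² = (4·7 + 9·6 + 4·6 + 12·10)/29² = 0.2687
κ = (pₒ − pₑ)/(1 − pₑ) = (0.6207 − 0.2687)/(1 − 0.2687) = 0.481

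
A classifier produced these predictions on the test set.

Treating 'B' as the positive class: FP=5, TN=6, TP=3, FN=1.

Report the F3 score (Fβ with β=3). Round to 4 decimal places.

Fβ = (1+β²)·TP / ((1+β²)·TP + β²·FN + FP), with β²=9
= 10·3 / (10·3 + 9·1 + 5) = 0.6818

0.6818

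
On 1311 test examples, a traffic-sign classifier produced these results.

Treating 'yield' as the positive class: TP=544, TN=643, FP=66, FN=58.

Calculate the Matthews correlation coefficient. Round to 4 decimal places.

MCC = (TP·TN − FP·FN) / √((TP+FP)(TP+FN)(TN+FP)(TN+FN))
Numerator = 544·643 − 66·58 = 345964
Denominator = √(610·602·709·701) = √182511644980 = 427213.8165
MCC = 345964 / 427213.8165 = 0.8098

0.8098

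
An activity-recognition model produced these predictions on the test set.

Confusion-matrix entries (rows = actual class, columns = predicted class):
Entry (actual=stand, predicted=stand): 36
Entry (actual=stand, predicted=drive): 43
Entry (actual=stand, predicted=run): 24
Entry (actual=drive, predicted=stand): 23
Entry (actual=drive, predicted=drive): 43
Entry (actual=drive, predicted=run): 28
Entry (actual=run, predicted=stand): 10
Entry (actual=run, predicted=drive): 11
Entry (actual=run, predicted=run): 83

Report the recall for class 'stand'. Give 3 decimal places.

0.350

recall = TP/(TP+FN).
stand: TP=36, FN=43+24=67 → 36/103 = 0.3495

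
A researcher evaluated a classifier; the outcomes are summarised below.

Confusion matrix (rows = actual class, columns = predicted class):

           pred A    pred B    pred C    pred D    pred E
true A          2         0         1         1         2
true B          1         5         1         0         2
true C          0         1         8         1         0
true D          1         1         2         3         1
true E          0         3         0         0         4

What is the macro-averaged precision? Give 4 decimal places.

0.5422

Per-class precision (TP/(TP+FP)):
  A: TP=2, FP=1+0+1+0=2 → 2/4 = 0.50000
  B: TP=5, FP=0+1+1+3=5 → 5/10 = 0.50000
  C: TP=8, FP=1+1+2+0=4 → 8/12 = 0.66667
  D: TP=3, FP=1+0+1+0=2 → 3/5 = 0.60000
  E: TP=4, FP=2+2+0+1=5 → 4/9 = 0.44444
Macro-precision = mean = (0.50000 + 0.50000 + 0.66667 + 0.60000 + 0.44444) / 5 = 0.5422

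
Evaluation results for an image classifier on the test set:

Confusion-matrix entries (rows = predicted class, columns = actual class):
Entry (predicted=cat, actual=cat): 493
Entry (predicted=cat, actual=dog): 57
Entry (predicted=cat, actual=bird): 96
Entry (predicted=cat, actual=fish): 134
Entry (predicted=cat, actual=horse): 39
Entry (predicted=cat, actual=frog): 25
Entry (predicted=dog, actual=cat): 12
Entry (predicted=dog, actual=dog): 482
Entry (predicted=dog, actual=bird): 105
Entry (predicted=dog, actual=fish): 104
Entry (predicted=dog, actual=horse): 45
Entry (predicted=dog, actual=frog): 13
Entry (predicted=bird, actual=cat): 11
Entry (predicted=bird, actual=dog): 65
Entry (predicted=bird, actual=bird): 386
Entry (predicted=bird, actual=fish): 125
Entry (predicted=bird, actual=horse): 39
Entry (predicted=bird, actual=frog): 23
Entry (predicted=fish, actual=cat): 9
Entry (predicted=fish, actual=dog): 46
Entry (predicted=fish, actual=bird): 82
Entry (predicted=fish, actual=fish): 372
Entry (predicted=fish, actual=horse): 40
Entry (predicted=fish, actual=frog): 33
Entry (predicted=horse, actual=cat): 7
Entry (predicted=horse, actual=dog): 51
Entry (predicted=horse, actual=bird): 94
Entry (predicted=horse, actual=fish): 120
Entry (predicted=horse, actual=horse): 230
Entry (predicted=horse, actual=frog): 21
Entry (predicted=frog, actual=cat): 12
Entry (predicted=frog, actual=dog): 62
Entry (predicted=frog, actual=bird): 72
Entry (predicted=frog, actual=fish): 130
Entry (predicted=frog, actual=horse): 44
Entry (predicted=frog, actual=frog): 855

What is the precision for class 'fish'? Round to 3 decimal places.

precision = TP/(TP+FP).
fish: TP=372, FP=9+46+82+40+33=210 → 372/582 = 0.6392

0.639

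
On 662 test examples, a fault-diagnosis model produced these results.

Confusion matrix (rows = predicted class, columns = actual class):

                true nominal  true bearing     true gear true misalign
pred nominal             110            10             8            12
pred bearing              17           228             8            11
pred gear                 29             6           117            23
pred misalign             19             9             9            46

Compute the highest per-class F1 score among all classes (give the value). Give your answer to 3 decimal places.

Per-class F1 score (2·TP/(2·TP+FP+FN)):
  nominal: TP=110, FP=10+8+12=30, FN=17+29+19=65 → 220/315 = 0.6984
  bearing: TP=228, FP=17+8+11=36, FN=10+6+9=25 → 456/517 = 0.8820
  gear: TP=117, FP=29+6+23=58, FN=8+8+9=25 → 234/317 = 0.7382
  misalign: TP=46, FP=19+9+9=37, FN=12+11+23=46 → 92/175 = 0.5257
Highest is class 'bearing' with F1 score = 0.882.

0.882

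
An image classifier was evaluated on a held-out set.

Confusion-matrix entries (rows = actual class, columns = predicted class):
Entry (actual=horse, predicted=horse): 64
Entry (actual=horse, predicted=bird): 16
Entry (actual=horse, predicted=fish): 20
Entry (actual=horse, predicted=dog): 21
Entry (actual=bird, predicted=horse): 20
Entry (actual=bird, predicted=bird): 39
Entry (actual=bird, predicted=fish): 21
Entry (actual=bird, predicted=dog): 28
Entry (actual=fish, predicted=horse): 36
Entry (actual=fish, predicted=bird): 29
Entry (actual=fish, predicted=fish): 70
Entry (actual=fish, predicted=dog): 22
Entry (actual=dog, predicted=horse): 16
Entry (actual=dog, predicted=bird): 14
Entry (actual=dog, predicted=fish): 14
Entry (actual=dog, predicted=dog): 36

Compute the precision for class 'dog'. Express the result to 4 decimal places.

Take TP from the diagonal, FP from the rest of the 'dog' prediction marginal, FN from the rest of the 'dog' actual marginal.
precision = TP/(TP+FP).
dog: TP=36, FP=21+28+22=71 → 36/107 = 0.33645

0.3364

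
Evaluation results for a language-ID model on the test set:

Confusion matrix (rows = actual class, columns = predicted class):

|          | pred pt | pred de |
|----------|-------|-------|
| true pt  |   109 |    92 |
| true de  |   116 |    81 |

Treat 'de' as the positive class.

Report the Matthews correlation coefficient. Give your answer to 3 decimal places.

-0.047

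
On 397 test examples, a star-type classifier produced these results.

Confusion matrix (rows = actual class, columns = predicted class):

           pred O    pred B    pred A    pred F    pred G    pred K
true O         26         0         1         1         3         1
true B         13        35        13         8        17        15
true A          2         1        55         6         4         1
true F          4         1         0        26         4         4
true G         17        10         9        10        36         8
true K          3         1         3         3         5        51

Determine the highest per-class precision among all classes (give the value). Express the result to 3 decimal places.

0.729

Per-class precision (TP/(TP+FP)):
  O: TP=26, FP=13+2+4+17+3=39 → 26/65 = 0.4000
  B: TP=35, FP=0+1+1+10+1=13 → 35/48 = 0.7292
  A: TP=55, FP=1+13+0+9+3=26 → 55/81 = 0.6790
  F: TP=26, FP=1+8+6+10+3=28 → 26/54 = 0.4815
  G: TP=36, FP=3+17+4+4+5=33 → 36/69 = 0.5217
  K: TP=51, FP=1+15+1+4+8=29 → 51/80 = 0.6375
Highest is class 'B' with precision = 0.729.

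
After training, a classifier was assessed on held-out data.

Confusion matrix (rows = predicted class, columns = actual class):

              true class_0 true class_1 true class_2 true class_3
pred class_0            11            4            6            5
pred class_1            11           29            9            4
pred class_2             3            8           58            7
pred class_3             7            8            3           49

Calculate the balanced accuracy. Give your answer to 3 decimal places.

Balanced accuracy = mean of per-class recall.
  class_0: recall = 11/32 = 0.3438
  class_1: recall = 29/49 = 0.5918
  class_2: recall = 58/76 = 0.7632
  class_3: recall = 49/65 = 0.7538
Mean = (0.3438 + 0.5918 + 0.7632 + 0.7538) / 4 = 0.613

0.613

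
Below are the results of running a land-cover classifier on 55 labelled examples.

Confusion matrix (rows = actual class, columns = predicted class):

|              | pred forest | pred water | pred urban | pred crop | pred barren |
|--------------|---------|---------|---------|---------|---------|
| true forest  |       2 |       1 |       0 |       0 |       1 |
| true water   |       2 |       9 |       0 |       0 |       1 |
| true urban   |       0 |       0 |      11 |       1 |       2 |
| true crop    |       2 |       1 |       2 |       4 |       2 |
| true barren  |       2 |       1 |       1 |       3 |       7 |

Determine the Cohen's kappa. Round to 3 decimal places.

Observed agreement pₒ = trace/N = 33/55 = 0.6000
Expected agreement pₑ = Σ (rowᵢ·colᵢ)/N² = (4·8 + 12·12 + 14·14 + 11·8 + 14·13)/55² = 0.2122
κ = (pₒ − pₑ)/(1 − pₑ) = (0.6000 − 0.2122)/(1 − 0.2122) = 0.492

0.492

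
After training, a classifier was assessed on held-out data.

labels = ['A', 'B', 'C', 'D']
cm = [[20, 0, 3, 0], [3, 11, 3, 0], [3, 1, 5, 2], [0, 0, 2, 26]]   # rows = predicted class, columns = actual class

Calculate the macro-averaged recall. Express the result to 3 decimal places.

0.750

Per-class recall (TP/(TP+FN)):
  A: TP=20, FN=3+3+0=6 → 20/26 = 0.7692
  B: TP=11, FN=0+1+0=1 → 11/12 = 0.9167
  C: TP=5, FN=3+3+2=8 → 5/13 = 0.3846
  D: TP=26, FN=0+0+2=2 → 26/28 = 0.9286
Macro-recall = mean = (0.7692 + 0.9167 + 0.3846 + 0.9286) / 4 = 0.750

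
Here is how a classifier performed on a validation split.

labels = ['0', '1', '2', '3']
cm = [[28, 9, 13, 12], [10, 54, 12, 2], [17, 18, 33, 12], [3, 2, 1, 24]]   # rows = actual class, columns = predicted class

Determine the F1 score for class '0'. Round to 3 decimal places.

One-vs-rest for '0': TP = diagonal; FP = other classes predicted '0'; FN = '0' predicted as other.
F1 score = 2·TP/(2·TP+FP+FN).
0: TP=28, FP=10+17+3=30, FN=9+13+12=34 → 56/120 = 0.4667

0.467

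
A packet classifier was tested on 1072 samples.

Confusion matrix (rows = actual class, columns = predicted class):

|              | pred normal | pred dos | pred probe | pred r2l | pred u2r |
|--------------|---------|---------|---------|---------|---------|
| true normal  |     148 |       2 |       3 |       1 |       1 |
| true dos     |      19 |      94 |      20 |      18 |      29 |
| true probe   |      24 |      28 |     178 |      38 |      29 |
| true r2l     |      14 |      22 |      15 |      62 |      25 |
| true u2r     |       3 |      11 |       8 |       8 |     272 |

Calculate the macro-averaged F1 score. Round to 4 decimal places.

Per-class F1 score (2·TP/(2·TP+FP+FN)):
  normal: TP=148, FP=19+24+14+3=60, FN=2+3+1+1=7 → 296/363 = 0.81543
  dos: TP=94, FP=2+28+22+11=63, FN=19+20+18+29=86 → 188/337 = 0.55786
  probe: TP=178, FP=3+20+15+8=46, FN=24+28+38+29=119 → 356/521 = 0.68330
  r2l: TP=62, FP=1+18+38+8=65, FN=14+22+15+25=76 → 124/265 = 0.46792
  u2r: TP=272, FP=1+29+29+25=84, FN=3+11+8+8=30 → 544/658 = 0.82675
Macro-F1 score = mean = (0.81543 + 0.55786 + 0.68330 + 0.46792 + 0.82675) / 5 = 0.6703

0.6703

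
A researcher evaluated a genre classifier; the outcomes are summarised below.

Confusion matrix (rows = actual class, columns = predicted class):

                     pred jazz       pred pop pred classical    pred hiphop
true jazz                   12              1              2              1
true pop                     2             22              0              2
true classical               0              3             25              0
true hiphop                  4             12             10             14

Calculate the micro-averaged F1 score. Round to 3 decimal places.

Micro-averaging pools counts across classes: ΣTP=73, ΣFP=37, ΣFN=37.
Micro-F1 score = 2·TP/(2·TP+FP+FN) on pooled counts = 0.664 (equals overall accuracy in single-label multiclass).

0.664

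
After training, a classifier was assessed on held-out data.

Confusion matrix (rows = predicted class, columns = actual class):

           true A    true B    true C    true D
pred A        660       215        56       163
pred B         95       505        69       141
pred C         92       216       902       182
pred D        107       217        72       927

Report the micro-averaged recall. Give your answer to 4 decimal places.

0.6482

Micro-averaging pools counts across classes: ΣTP=2994, ΣFP=1625, ΣFN=1625.
Micro-recall = TP/(TP+FN) on pooled counts = 0.6482 (equals overall accuracy in single-label multiclass).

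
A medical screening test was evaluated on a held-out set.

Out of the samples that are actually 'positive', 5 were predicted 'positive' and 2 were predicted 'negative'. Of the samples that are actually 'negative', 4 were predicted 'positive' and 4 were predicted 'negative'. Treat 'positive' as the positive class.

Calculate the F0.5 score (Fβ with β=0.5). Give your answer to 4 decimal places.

0.5814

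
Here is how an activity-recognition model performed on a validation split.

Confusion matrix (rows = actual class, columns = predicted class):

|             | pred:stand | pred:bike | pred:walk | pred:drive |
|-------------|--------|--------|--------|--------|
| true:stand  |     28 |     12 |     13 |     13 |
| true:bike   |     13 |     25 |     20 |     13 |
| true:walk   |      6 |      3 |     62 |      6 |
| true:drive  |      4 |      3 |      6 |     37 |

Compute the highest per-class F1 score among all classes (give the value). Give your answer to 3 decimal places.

Per-class F1 score (2·TP/(2·TP+FP+FN)):
  stand: TP=28, FP=13+6+4=23, FN=12+13+13=38 → 56/117 = 0.4786
  bike: TP=25, FP=12+3+3=18, FN=13+20+13=46 → 50/114 = 0.4386
  walk: TP=62, FP=13+20+6=39, FN=6+3+6=15 → 124/178 = 0.6966
  drive: TP=37, FP=13+13+6=32, FN=4+3+6=13 → 74/119 = 0.6218
Highest is class 'walk' with F1 score = 0.697.

0.697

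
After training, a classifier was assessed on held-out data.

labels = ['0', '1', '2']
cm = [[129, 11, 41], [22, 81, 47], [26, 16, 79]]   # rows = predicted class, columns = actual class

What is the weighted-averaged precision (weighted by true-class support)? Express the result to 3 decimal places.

0.649

Per-class precision (TP/(TP+FP)):
  0: TP=129, FP=11+41=52 → 129/181 = 0.7127
  1: TP=81, FP=22+47=69 → 81/150 = 0.5400
  2: TP=79, FP=26+16=42 → 79/121 = 0.6529
Weighted-precision = Σ (supportᵢ/N)·precisionᵢ with N=452: (177/452)·0.7127 + (108/452)·0.5400 + (167/452)·0.6529 = 0.649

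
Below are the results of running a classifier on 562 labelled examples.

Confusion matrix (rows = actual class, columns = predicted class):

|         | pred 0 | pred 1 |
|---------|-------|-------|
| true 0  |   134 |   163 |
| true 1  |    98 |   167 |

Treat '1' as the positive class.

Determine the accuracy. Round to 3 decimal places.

0.536

Accuracy = (TP+TN)/N = (167+134)/562 = 0.536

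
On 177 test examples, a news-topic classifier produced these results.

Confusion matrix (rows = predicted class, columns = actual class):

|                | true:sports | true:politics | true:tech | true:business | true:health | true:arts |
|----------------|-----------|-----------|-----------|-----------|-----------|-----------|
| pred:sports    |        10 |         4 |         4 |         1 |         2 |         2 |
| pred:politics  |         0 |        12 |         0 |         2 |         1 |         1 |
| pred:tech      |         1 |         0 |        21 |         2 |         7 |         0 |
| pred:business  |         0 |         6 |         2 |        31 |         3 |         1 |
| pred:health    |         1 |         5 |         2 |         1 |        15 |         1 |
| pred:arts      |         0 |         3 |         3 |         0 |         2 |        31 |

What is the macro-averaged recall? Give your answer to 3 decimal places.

Per-class recall (TP/(TP+FN)):
  sports: TP=10, FN=0+1+0+1+0=2 → 10/12 = 0.8333
  politics: TP=12, FN=4+0+6+5+3=18 → 12/30 = 0.4000
  tech: TP=21, FN=4+0+2+2+3=11 → 21/32 = 0.6563
  business: TP=31, FN=1+2+2+1+0=6 → 31/37 = 0.8378
  health: TP=15, FN=2+1+7+3+2=15 → 15/30 = 0.5000
  arts: TP=31, FN=2+1+0+1+1=5 → 31/36 = 0.8611
Macro-recall = mean = (0.8333 + 0.4000 + 0.6563 + 0.8378 + 0.5000 + 0.8611) / 6 = 0.681

0.681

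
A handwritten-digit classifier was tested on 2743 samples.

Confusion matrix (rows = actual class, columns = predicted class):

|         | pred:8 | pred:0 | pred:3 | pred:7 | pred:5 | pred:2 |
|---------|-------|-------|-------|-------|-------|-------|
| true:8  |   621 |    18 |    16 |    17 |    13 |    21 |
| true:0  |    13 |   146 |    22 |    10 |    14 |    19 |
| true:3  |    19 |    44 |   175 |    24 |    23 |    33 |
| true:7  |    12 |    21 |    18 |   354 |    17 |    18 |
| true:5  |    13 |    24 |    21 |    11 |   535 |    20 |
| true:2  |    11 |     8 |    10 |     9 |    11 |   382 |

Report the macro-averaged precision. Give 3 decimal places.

Per-class precision (TP/(TP+FP)):
  8: TP=621, FP=13+19+12+13+11=68 → 621/689 = 0.9013
  0: TP=146, FP=18+44+21+24+8=115 → 146/261 = 0.5594
  3: TP=175, FP=16+22+18+21+10=87 → 175/262 = 0.6679
  7: TP=354, FP=17+10+24+11+9=71 → 354/425 = 0.8329
  5: TP=535, FP=13+14+23+17+11=78 → 535/613 = 0.8728
  2: TP=382, FP=21+19+33+18+20=111 → 382/493 = 0.7748
Macro-precision = mean = (0.9013 + 0.5594 + 0.6679 + 0.8329 + 0.8728 + 0.7748) / 6 = 0.768

0.768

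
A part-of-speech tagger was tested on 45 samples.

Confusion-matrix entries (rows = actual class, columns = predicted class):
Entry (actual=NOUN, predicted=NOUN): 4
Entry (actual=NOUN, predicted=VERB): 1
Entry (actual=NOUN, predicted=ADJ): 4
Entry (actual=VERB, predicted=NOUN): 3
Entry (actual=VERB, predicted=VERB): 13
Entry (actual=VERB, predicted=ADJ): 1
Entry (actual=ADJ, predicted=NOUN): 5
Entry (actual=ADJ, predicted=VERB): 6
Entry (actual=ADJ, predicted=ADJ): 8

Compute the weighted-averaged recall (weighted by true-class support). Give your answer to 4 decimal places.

0.5556

Per-class recall (TP/(TP+FN)):
  NOUN: TP=4, FN=1+4=5 → 4/9 = 0.44444
  VERB: TP=13, FN=3+1=4 → 13/17 = 0.76471
  ADJ: TP=8, FN=5+6=11 → 8/19 = 0.42105
Weighted-recall = Σ (supportᵢ/N)·recallᵢ with N=45: (9/45)·0.44444 + (17/45)·0.76471 + (19/45)·0.42105 = 0.5556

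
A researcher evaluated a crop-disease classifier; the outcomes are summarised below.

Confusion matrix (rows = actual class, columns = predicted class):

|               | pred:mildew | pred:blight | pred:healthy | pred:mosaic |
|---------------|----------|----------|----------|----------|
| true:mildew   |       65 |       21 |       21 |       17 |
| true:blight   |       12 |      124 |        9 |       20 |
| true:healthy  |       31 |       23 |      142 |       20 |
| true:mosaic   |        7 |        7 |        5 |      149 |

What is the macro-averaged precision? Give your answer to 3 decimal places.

0.700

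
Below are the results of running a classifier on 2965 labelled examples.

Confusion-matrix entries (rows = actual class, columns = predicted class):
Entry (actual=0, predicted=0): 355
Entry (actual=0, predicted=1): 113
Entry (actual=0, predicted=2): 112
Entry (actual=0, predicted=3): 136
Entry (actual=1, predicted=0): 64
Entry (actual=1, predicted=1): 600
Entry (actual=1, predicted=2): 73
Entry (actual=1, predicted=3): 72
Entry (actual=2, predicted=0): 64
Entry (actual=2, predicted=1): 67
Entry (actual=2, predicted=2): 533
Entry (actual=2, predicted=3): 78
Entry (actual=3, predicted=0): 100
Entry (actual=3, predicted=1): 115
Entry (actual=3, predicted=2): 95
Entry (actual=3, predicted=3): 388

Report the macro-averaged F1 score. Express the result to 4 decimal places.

0.6255

Per-class F1 score (2·TP/(2·TP+FP+FN)):
  0: TP=355, FP=64+64+100=228, FN=113+112+136=361 → 710/1299 = 0.54657
  1: TP=600, FP=113+67+115=295, FN=64+73+72=209 → 1200/1704 = 0.70423
  2: TP=533, FP=112+73+95=280, FN=64+67+78=209 → 1066/1555 = 0.68553
  3: TP=388, FP=136+72+78=286, FN=100+115+95=310 → 776/1372 = 0.56560
Macro-F1 score = mean = (0.54657 + 0.70423 + 0.68553 + 0.56560) / 4 = 0.6255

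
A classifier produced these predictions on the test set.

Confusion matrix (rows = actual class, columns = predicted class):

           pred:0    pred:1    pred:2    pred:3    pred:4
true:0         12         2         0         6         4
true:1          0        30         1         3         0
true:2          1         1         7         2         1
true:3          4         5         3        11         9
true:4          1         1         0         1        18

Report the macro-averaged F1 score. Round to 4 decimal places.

0.6163

Per-class F1 score (2·TP/(2·TP+FP+FN)):
  0: TP=12, FP=0+1+4+1=6, FN=2+0+6+4=12 → 24/42 = 0.57143
  1: TP=30, FP=2+1+5+1=9, FN=0+1+3+0=4 → 60/73 = 0.82192
  2: TP=7, FP=0+1+3+0=4, FN=1+1+2+1=5 → 14/23 = 0.60870
  3: TP=11, FP=6+3+2+1=12, FN=4+5+3+9=21 → 22/55 = 0.40000
  4: TP=18, FP=4+0+1+9=14, FN=1+1+0+1=3 → 36/53 = 0.67925
Macro-F1 score = mean = (0.57143 + 0.82192 + 0.60870 + 0.40000 + 0.67925) / 5 = 0.6163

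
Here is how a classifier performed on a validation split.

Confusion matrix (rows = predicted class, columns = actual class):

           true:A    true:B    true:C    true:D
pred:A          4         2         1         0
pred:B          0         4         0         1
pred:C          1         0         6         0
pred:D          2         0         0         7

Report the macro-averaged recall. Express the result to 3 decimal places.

Per-class recall (TP/(TP+FN)):
  A: TP=4, FN=0+1+2=3 → 4/7 = 0.5714
  B: TP=4, FN=2+0+0=2 → 4/6 = 0.6667
  C: TP=6, FN=1+0+0=1 → 6/7 = 0.8571
  D: TP=7, FN=0+1+0=1 → 7/8 = 0.8750
Macro-recall = mean = (0.5714 + 0.6667 + 0.8571 + 0.8750) / 4 = 0.743

0.743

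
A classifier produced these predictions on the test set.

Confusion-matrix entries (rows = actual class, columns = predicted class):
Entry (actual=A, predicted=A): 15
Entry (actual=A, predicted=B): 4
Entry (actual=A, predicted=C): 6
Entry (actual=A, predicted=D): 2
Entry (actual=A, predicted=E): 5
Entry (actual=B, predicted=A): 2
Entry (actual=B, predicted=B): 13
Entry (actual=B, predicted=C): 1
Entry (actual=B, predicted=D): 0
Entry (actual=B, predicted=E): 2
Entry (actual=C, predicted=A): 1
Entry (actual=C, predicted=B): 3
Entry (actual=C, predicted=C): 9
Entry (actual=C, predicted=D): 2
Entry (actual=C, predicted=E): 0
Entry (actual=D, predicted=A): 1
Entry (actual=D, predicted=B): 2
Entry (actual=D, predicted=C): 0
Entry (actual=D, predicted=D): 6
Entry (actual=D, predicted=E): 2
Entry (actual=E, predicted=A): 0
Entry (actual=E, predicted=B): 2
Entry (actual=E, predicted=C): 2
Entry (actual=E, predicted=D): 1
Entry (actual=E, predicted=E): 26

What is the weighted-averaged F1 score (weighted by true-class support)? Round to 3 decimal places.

0.641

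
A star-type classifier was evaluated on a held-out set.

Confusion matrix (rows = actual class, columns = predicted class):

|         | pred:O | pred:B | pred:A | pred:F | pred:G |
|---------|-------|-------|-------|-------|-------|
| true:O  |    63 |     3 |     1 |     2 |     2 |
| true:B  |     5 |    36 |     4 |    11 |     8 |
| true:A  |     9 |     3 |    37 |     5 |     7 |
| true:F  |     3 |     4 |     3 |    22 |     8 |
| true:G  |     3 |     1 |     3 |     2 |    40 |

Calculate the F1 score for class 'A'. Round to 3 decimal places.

Take TP from the diagonal, FP from the rest of the 'A' prediction marginal, FN from the rest of the 'A' actual marginal.
F1 score = 2·TP/(2·TP+FP+FN).
A: TP=37, FP=1+4+3+3=11, FN=9+3+5+7=24 → 74/109 = 0.6789

0.679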